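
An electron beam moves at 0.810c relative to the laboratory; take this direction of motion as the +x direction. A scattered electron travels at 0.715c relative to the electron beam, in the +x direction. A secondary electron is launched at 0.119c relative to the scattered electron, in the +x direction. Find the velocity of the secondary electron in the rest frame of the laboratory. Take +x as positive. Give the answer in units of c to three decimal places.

Apply u = (u' + v)/(1 + u'v/c²) successively, working outward toward the laboratory.
Start: velocity of the electron beam relative to the laboratory = 0.8100c.
Compose with the scattered electron (u' = 0.715 in the electron beam frame): u_1 = (0.715 + 0.810) / (1 + 0.715·0.810) = 1.5250/1.5792 = 0.9657.
Compose with the secondary electron (u' = 0.119 in the scattered electron frame): u_2 = (0.119 + 0.966) / (1 + 0.119·0.966) = 1.0847/1.1149 = 0.9729.

0.973c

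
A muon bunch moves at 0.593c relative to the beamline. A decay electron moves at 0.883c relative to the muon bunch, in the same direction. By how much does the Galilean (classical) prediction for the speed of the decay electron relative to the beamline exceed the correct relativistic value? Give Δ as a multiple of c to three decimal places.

Δ = 0.507c

Galilean: u_cl = 0.883 + 0.593 = 1.4760.
Relativistic: u_rel = (0.883 + 0.593) / (1 + 0.883·0.593) = 1.4760/1.5236 = 0.9687.
Δ = 1.4760 − 0.9687 = 0.5073.
(The classical prediction exceeds c; the relativistic result does not.)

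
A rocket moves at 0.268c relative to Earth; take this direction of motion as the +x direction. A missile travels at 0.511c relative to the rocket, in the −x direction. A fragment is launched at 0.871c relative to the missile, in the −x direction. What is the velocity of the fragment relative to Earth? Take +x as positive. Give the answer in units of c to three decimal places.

-0.926c

Apply u = (u' + v)/(1 + u'v/c²) successively, working outward toward Earth.
Start: velocity of the rocket relative to Earth = 0.2680c.
Compose with the missile (u' = -0.511 in the rocket frame): u_1 = (-0.511 + 0.268) / (1 + (-0.511)·0.268) = -0.2430/0.8631 = -0.2816.
Compose with the fragment (u' = -0.871 in the missile frame): u_2 = (-0.871 + (-0.282)) / (1 + (-0.871)·(-0.282)) = -1.1526/1.2452 = -0.9256.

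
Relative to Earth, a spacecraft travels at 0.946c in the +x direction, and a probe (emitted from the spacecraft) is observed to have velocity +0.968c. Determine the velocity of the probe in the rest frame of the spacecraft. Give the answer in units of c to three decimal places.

Invert the composition law: u' = (u − v)/(1 − uv/c²).
u' = (0.968 − 0.946) / (1 − (0.968)(0.946)) = 0.0220/0.0843 = 0.2611.

+0.261c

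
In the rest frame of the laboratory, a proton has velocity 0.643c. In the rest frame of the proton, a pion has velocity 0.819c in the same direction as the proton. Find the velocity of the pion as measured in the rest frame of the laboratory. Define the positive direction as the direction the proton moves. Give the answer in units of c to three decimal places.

With v = 0.643 and u' = 0.819 (in units of c),
u = (u' + v)/(1 + u'v/c²):
u = (0.819 + 0.643) / (1 + 0.819·0.643) = 1.4620/1.5266 = 0.9577
(Galilean addition would give +1.462c, exceeding c.)

0.958c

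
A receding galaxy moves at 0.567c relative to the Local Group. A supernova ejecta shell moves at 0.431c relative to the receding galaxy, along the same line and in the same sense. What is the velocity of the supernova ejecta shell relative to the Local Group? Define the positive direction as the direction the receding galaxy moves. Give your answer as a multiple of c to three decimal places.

0.802c

With v = 0.567 and u' = 0.431 (in units of c),
u = (u' + v)/(1 + u'v/c²):
u = (0.431 + 0.567) / (1 + 0.431·0.567) = 0.9980/1.2444 = 0.8020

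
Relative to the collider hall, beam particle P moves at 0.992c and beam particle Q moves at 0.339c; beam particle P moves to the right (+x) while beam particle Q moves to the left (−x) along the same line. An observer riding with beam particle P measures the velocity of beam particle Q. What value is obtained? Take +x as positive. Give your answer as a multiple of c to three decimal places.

β_A = 0.992, β_B = -0.339.
Transform to A's frame with the inverse velocity-addition law: u' = (u − v)/(1 − uv/c²), taking u = β_B and v = β_A.
u' = (-0.339 − 0.992) / (1 − (0.992)(-0.339)) = -1.3310/1.3363 = -0.9960.

-0.996c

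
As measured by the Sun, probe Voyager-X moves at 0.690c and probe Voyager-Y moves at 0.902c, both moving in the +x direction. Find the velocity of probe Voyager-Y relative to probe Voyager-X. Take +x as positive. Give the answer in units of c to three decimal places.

+0.561c

β_A = 0.690, β_B = 0.902.
Transform to A's frame with the inverse velocity-addition law: u' = (u − v)/(1 − uv/c²), taking u = β_B and v = β_A.
u' = (0.902 − 0.690) / (1 − (0.690)(0.902)) = 0.2120/0.3776 = 0.5614.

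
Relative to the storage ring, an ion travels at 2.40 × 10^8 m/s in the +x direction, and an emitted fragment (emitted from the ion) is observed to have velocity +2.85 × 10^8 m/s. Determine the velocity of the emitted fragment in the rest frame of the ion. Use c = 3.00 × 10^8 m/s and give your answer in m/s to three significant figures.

+1.88 × 10^8 m/s

v = 0.800c, u = 0.950c.
Invert the composition law: u' = (u − v)/(1 − uv/c²).
u' = (0.950 − 0.800) / (1 − (0.950)(0.800)) = 0.1500/0.2400 = 0.6250.
u' = 0.6250 × 3.00 × 10^8 m/s.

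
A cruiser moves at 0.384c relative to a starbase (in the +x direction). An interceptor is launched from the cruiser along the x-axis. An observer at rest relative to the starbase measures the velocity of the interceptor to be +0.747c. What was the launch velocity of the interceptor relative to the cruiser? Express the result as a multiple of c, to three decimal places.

Invert the composition law: u' = (u − v)/(1 − uv/c²).
u' = (0.747 − 0.384) / (1 − (0.747)(0.384)) = 0.3630/0.7132 = 0.5090.

+0.509c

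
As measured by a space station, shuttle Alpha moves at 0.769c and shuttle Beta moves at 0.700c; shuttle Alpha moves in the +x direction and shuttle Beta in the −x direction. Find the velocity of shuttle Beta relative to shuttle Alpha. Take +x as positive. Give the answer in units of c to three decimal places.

β_A = 0.769, β_B = -0.700.
Transform to A's frame with the inverse velocity-addition law: u' = (u − v)/(1 − uv/c²), taking u = β_B and v = β_A.
u' = (-0.700 − 0.769) / (1 − (0.769)(-0.700)) = -1.4690/1.5383 = -0.9550.

-0.955c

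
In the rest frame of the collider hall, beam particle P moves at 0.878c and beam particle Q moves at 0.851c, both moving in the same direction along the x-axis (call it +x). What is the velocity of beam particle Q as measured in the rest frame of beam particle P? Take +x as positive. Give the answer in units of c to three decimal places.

β_A = 0.878, β_B = 0.851.
Transform to A's frame with the inverse velocity-addition law: u' = (u − v)/(1 − uv/c²), taking u = β_B and v = β_A.
u' = (0.851 − 0.878) / (1 − (0.878)(0.851)) = -0.0270/0.2528 = -0.1068.

-0.107c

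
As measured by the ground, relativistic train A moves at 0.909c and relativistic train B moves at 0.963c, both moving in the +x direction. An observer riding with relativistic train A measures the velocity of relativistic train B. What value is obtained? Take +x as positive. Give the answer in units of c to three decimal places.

β_A = 0.909, β_B = 0.963.
Transform to A's frame with the inverse velocity-addition law: u' = (u − v)/(1 − uv/c²), taking u = β_B and v = β_A.
u' = (0.963 − 0.909) / (1 − (0.909)(0.963)) = 0.0540/0.1246 = 0.4333.

+0.433c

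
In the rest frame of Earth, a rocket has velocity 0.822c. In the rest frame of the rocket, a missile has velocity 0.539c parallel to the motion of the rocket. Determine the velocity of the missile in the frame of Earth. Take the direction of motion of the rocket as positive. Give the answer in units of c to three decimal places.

With v = 0.822 and u' = 0.539 (in units of c),
u = (u' + v)/(1 + u'v/c²):
u = (0.539 + 0.822) / (1 + 0.539·0.822) = 1.3610/1.4431 = 0.9431

0.943c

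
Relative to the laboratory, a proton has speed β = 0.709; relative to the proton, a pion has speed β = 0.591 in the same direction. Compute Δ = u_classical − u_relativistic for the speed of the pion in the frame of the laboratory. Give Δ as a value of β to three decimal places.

Galilean: u_cl = 0.591 + 0.709 = 1.3000.
Relativistic: u_rel = (0.591 + 0.709) / (1 + 0.591·0.709) = 1.3000/1.4190 = 0.9161.
Δ = 1.3000 − 0.9161 = 0.3839.
(The classical prediction exceeds c; the relativistic result does not.)

Δ = 0.384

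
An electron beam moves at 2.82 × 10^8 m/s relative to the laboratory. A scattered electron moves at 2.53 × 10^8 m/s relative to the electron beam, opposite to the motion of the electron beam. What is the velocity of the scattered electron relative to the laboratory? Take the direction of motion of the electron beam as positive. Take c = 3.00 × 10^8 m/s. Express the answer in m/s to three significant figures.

+1.40 × 10^8 m/s

In units of c (dividing by 3.00 × 10^8 m/s): v = 0.940, u' = -0.843.
u = (u' + v)/(1 + u'v/c²):
u = (-0.843 + 0.940) / (1 + (-0.843)·0.940) = 0.0967/0.2073 = 0.4664
Converting back: u = 0.4664 × 3.00 × 10^8 m/s.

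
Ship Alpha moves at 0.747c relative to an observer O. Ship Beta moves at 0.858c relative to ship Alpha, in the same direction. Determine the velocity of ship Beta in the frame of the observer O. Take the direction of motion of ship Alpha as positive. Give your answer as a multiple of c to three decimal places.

0.978c

With v = 0.747 and u' = 0.858 (in units of c),
u = (u' + v)/(1 + u'v/c²):
u = (0.858 + 0.747) / (1 + 0.858·0.747) = 1.6050/1.6409 = 0.9781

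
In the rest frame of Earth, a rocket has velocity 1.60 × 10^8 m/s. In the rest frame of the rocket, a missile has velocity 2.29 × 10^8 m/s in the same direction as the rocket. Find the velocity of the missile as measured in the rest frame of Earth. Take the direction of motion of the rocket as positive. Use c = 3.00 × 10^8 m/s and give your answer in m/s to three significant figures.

2.76 × 10^8 m/s

In units of c (dividing by 3.00 × 10^8 m/s): v = 0.533, u' = 0.763.
u = (u' + v)/(1 + u'v/c²):
u = (0.763 + 0.533) / (1 + 0.763·0.533) = 1.2967/1.4071 = 0.9215
Converting back: u = 0.9215 × 3.00 × 10^8 m/s.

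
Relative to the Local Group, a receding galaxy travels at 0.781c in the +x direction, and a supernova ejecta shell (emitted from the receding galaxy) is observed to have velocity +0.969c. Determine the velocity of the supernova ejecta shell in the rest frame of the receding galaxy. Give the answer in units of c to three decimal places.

Invert the composition law: u' = (u − v)/(1 − uv/c²).
u' = (0.969 − 0.781) / (1 − (0.969)(0.781)) = 0.1880/0.2432 = 0.7730.

+0.773c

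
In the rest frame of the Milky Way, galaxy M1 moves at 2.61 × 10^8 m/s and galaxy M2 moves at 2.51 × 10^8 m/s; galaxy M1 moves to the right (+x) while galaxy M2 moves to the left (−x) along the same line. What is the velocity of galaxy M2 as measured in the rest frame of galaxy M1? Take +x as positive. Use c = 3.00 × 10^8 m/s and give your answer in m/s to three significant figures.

β_A = 0.870, β_B = -0.837 (dividing each by c = 3.00 × 10^8 m/s).
Transform to A's frame with the inverse velocity-addition law: u' = (u − v)/(1 − uv/c²), taking u = β_B and v = β_A.
u' = (-0.837 − 0.870) / (1 − (0.870)(-0.837)) = -1.7067/1.7279 = -0.9877.
u' = -0.9877 × 3.00 × 10^8 m/s.

-2.96 × 10^8 m/s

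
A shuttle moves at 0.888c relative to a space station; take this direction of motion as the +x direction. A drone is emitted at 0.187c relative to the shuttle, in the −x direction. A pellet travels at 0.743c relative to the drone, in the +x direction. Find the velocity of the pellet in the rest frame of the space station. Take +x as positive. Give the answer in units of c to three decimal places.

Apply u = (u' + v)/(1 + u'v/c²) successively, working outward toward the space station.
Start: velocity of the shuttle relative to the space station = 0.8880c.
Compose with the drone (u' = -0.187 in the shuttle frame): u_1 = (-0.187 + 0.888) / (1 + (-0.187)·0.888) = 0.7010/0.8339 = 0.8406.
Compose with the pellet (u' = 0.743 in the drone frame): u_2 = (0.743 + 0.841) / (1 + 0.743·0.841) = 1.5836/1.6246 = 0.9748.

+0.975c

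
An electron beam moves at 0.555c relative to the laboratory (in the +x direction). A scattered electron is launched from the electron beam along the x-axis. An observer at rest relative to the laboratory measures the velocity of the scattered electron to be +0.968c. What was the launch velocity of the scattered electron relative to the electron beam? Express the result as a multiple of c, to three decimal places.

+0.892c

Invert the composition law: u' = (u − v)/(1 − uv/c²).
u' = (0.968 − 0.555) / (1 − (0.968)(0.555)) = 0.4130/0.4628 = 0.8925.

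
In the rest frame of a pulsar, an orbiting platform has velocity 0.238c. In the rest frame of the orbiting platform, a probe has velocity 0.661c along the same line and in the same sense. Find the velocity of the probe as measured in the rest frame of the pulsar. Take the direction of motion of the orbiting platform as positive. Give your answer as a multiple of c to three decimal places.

With v = 0.238 and u' = 0.661 (in units of c),
u = (u' + v)/(1 + u'v/c²):
u = (0.661 + 0.238) / (1 + 0.661·0.238) = 0.8990/1.1573 = 0.7768
(Galilean addition would give +0.899c.)

0.777c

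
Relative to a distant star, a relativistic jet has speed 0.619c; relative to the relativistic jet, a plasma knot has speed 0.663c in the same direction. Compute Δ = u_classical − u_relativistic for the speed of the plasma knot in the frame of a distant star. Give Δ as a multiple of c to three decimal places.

Galilean: u_cl = 0.663 + 0.619 = 1.2820.
Relativistic: u_rel = (0.663 + 0.619) / (1 + 0.663·0.619) = 1.2820/1.4104 = 0.9090.
Δ = 1.2820 − 0.9090 = 0.3730.
(The classical prediction exceeds c; the relativistic result does not.)

Δ = 0.373c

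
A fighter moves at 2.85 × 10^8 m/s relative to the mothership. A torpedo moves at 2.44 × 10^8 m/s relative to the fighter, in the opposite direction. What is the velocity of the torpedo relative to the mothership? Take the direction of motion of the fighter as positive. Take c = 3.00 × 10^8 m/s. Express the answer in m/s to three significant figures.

In units of c (dividing by 3.00 × 10^8 m/s): v = 0.950, u' = -0.813.
u = (u' + v)/(1 + u'v/c²):
u = (-0.813 + 0.950) / (1 + (-0.813)·0.950) = 0.1367/0.2273 = 0.6012
(Galilean addition would give +0.137c.)
Converting back: u = 0.6012 × 3.00 × 10^8 m/s.

+1.80 × 10^8 m/s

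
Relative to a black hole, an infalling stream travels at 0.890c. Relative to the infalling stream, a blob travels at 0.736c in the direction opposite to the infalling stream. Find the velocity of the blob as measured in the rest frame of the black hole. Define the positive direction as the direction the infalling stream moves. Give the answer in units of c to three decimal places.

With v = 0.890 and u' = -0.736 (in units of c),
u = (u' + v)/(1 + u'v/c²):
u = (-0.736 + 0.890) / (1 + (-0.736)·0.890) = 0.1540/0.3450 = 0.4464

+0.446c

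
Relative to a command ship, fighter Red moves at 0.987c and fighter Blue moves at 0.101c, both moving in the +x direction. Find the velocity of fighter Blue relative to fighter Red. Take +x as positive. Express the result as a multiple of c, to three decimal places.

β_A = 0.987, β_B = 0.101.
Transform to A's frame with the inverse velocity-addition law: u' = (u − v)/(1 − uv/c²), taking u = β_B and v = β_A.
u' = (0.101 − 0.987) / (1 − (0.987)(0.101)) = -0.8860/0.9003 = -0.9841.

-0.984c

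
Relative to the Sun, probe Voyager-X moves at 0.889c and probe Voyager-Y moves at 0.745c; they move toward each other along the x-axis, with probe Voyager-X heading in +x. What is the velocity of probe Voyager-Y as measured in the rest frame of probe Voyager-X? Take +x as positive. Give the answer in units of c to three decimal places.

-0.983c

β_A = 0.889, β_B = -0.745.
Transform to A's frame with the inverse velocity-addition law: u' = (u − v)/(1 − uv/c²), taking u = β_B and v = β_A.
u' = (-0.745 − 0.889) / (1 − (0.889)(-0.745)) = -1.6340/1.6623 = -0.9830.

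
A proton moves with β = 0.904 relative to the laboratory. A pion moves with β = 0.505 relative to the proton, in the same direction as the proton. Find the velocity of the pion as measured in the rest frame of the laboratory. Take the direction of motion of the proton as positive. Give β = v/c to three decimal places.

With v = 0.904 and u' = 0.505 (in units of c),
u = (u' + v)/(1 + u'v/c²):
u = (0.505 + 0.904) / (1 + 0.505·0.904) = 1.4090/1.4565 = 0.9674

β = 0.967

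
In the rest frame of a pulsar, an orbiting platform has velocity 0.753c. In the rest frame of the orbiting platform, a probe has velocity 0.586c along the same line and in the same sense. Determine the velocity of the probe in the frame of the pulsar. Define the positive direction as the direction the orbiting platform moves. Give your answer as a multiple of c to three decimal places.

With v = 0.753 and u' = 0.586 (in units of c),
u = (u' + v)/(1 + u'v/c²):
u = (0.586 + 0.753) / (1 + 0.586·0.753) = 1.3390/1.4413 = 0.9290

0.929c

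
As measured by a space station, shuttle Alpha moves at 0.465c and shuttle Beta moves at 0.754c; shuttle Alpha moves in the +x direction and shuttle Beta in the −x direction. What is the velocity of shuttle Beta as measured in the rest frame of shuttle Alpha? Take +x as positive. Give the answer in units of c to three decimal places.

β_A = 0.465, β_B = -0.754.
Transform to A's frame with the inverse velocity-addition law: u' = (u − v)/(1 − uv/c²), taking u = β_B and v = β_A.
u' = (-0.754 − 0.465) / (1 − (0.465)(-0.754)) = -1.2190/1.3506 = -0.9026.

-0.903c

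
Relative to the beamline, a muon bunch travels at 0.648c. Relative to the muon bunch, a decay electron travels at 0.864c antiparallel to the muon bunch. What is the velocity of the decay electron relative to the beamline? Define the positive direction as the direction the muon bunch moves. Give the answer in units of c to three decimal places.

With v = 0.648 and u' = -0.864 (in units of c),
u = (u' + v)/(1 + u'v/c²):
u = (-0.864 + 0.648) / (1 + (-0.864)·0.648) = -0.2160/0.4401 = -0.4908
(Galilean addition would give -0.216c.)

-0.491c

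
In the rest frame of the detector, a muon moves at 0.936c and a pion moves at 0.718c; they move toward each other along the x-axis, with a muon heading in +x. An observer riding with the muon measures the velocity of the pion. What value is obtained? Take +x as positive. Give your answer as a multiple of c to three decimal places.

β_A = 0.936, β_B = -0.718.
Transform to A's frame with the inverse velocity-addition law: u' = (u − v)/(1 − uv/c²), taking u = β_B and v = β_A.
u' = (-0.718 − 0.936) / (1 − (0.936)(-0.718)) = -1.6540/1.6720 = -0.9892.

-0.989c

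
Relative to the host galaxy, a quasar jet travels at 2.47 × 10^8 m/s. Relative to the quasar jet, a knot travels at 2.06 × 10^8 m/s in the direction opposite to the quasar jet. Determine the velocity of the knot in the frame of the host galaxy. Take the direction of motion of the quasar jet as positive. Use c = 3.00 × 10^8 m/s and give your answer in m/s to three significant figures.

+9.43 × 10^7 m/s

In units of c (dividing by 3.00 × 10^8 m/s): v = 0.823, u' = -0.687.
u = (u' + v)/(1 + u'v/c²):
u = (-0.687 + 0.823) / (1 + (-0.687)·0.823) = 0.1367/0.4346 = 0.3144
Converting back: u = 0.3144 × 3.00 × 10^8 m/s.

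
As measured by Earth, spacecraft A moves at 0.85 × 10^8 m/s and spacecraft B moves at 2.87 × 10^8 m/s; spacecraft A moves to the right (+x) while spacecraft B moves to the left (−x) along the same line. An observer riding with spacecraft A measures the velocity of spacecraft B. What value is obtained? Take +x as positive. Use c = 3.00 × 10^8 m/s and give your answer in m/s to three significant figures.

-2.93 × 10^8 m/s

β_A = 0.283, β_B = -0.957 (dividing each by c = 3.00 × 10^8 m/s).
Transform to A's frame with the inverse velocity-addition law: u' = (u − v)/(1 − uv/c²), taking u = β_B and v = β_A.
u' = (-0.957 − 0.283) / (1 − (0.283)(-0.957)) = -1.2400/1.2711 = -0.9756.
u' = -0.9756 × 3.00 × 10^8 m/s.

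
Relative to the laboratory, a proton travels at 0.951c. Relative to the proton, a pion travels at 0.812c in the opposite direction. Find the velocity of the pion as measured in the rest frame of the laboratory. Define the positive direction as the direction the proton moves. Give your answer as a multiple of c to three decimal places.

+0.610c

With v = 0.951 and u' = -0.812 (in units of c),
u = (u' + v)/(1 + u'v/c²):
u = (-0.812 + 0.951) / (1 + (-0.812)·0.951) = 0.1390/0.2278 = 0.6102
(Galilean addition would give +0.139c.)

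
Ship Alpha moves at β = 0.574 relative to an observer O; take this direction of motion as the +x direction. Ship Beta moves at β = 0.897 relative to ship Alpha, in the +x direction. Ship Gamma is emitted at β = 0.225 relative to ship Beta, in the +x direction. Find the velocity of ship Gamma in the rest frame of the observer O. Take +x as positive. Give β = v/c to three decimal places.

Apply u = (u' + v)/(1 + u'v/c²) successively, working outward toward the observer O.
Start: velocity of ship Alpha relative to the observer O = 0.5740c.
Compose with ship Beta (u' = 0.897 in ship Alpha frame): u_1 = (0.897 + 0.574) / (1 + 0.897·0.574) = 1.4710/1.5149 = 0.9710.
Compose with ship Gamma (u' = 0.225 in ship Beta frame): u_2 = (0.225 + 0.971) / (1 + 0.225·0.971) = 1.1960/1.2185 = 0.9816.

β = 0.982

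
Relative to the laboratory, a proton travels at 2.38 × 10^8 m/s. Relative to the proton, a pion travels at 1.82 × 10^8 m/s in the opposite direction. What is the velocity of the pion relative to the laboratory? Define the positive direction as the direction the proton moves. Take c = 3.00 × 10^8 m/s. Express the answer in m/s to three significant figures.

In units of c (dividing by 3.00 × 10^8 m/s): v = 0.793, u' = -0.607.
u = (u' + v)/(1 + u'v/c²):
u = (-0.607 + 0.793) / (1 + (-0.607)·0.793) = 0.1867/0.5187 = 0.3599
Converting back: u = 0.3599 × 3.00 × 10^8 m/s.

+1.08 × 10^8 m/s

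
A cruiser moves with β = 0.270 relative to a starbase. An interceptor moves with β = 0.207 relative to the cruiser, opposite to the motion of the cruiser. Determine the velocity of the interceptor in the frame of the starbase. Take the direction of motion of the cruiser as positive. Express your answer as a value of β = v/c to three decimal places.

β = +0.067

With v = 0.270 and u' = -0.207 (in units of c),
u = (u' + v)/(1 + u'v/c²):
u = (-0.207 + 0.270) / (1 + (-0.207)·0.270) = 0.0630/0.9441 = 0.0667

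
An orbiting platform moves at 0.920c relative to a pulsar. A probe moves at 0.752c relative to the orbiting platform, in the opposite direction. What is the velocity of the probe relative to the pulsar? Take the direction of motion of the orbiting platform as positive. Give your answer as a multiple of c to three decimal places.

+0.545c

With v = 0.920 and u' = -0.752 (in units of c),
u = (u' + v)/(1 + u'v/c²):
u = (-0.752 + 0.920) / (1 + (-0.752)·0.920) = 0.1680/0.3082 = 0.5452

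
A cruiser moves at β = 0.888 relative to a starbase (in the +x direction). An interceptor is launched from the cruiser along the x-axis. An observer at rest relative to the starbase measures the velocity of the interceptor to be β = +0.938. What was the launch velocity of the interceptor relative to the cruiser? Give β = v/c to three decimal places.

Invert the composition law: u' = (u − v)/(1 − uv/c²).
u' = (0.938 − 0.888) / (1 − (0.938)(0.888)) = 0.0500/0.1671 = 0.2993.

β = +0.299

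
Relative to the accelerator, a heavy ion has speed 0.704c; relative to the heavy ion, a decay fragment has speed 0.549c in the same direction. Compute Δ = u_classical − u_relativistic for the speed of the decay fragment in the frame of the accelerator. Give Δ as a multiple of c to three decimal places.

Galilean: u_cl = 0.549 + 0.704 = 1.2530.
Relativistic: u_rel = (0.549 + 0.704) / (1 + 0.549·0.704) = 1.2530/1.3865 = 0.9037.
Δ = 1.2530 − 0.9037 = 0.3493.
(The classical prediction exceeds c; the relativistic result does not.)

Δ = 0.349c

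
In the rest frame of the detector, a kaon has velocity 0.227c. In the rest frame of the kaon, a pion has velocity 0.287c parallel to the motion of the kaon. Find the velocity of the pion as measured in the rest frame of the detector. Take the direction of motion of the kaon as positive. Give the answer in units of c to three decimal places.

With v = 0.227 and u' = 0.287 (in units of c),
u = (u' + v)/(1 + u'v/c²):
u = (0.287 + 0.227) / (1 + 0.287·0.227) = 0.5140/1.0651 = 0.4826
(Galilean addition would give +0.514c.)

0.483c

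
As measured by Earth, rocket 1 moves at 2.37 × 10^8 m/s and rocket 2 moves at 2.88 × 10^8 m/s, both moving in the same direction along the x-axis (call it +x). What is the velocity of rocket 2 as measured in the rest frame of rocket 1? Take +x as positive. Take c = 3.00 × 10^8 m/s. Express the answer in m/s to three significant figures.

+2.11 × 10^8 m/s

β_A = 0.790, β_B = 0.960 (dividing each by c = 3.00 × 10^8 m/s).
Transform to A's frame with the inverse velocity-addition law: u' = (u − v)/(1 − uv/c²), taking u = β_B and v = β_A.
u' = (0.960 − 0.790) / (1 − (0.790)(0.960)) = 0.1700/0.2416 = 0.7036.
u' = 0.7036 × 3.00 × 10^8 m/s.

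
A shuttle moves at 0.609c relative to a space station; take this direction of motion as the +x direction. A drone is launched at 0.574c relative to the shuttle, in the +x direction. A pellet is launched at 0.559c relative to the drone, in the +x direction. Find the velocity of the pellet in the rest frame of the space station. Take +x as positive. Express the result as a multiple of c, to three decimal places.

Apply u = (u' + v)/(1 + u'v/c²) successively, working outward toward the space station.
Start: velocity of the shuttle relative to the space station = 0.6090c.
Compose with the drone (u' = 0.574 in the shuttle frame): u_1 = (0.574 + 0.609) / (1 + 0.574·0.609) = 1.1830/1.3496 = 0.8766.
Compose with the pellet (u' = 0.559 in the drone frame): u_2 = (0.559 + 0.877) / (1 + 0.559·0.877) = 1.4356/1.4900 = 0.9635.

0.963c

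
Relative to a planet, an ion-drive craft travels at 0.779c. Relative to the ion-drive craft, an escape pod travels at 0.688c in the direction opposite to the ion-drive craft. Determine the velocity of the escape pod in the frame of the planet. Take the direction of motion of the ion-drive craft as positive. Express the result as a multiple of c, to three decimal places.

With v = 0.779 and u' = -0.688 (in units of c),
u = (u' + v)/(1 + u'v/c²):
u = (-0.688 + 0.779) / (1 + (-0.688)·0.779) = 0.0910/0.4640 = 0.1961
(Galilean addition would give +0.091c.)

+0.196c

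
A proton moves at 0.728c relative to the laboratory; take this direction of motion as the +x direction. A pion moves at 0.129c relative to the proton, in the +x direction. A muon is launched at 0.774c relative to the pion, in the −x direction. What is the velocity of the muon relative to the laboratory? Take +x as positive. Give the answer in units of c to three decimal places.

+0.024c

Apply u = (u' + v)/(1 + u'v/c²) successively, working outward toward the laboratory.
Start: velocity of the proton relative to the laboratory = 0.7280c.
Compose with the pion (u' = 0.129 in the proton frame): u_1 = (0.129 + 0.728) / (1 + 0.129·0.728) = 0.8570/1.0939 = 0.7834.
Compose with the muon (u' = -0.774 in the pion frame): u_2 = (-0.774 + 0.783) / (1 + (-0.774)·0.783) = 0.0094/0.3936 = 0.0239.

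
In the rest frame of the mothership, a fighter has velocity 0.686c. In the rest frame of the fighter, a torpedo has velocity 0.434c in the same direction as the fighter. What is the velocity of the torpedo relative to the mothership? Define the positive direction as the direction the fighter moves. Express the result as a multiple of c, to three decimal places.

With v = 0.686 and u' = 0.434 (in units of c),
u = (u' + v)/(1 + u'v/c²):
u = (0.434 + 0.686) / (1 + 0.434·0.686) = 1.1200/1.2977 = 0.8630

0.863c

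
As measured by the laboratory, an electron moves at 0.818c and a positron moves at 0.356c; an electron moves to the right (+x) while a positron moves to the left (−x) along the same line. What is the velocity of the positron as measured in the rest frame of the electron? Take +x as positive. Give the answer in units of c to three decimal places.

β_A = 0.818, β_B = -0.356.
Transform to A's frame with the inverse velocity-addition law: u' = (u − v)/(1 − uv/c²), taking u = β_B and v = β_A.
u' = (-0.356 − 0.818) / (1 − (0.818)(-0.356)) = -1.1740/1.2912 = -0.9092.

-0.909c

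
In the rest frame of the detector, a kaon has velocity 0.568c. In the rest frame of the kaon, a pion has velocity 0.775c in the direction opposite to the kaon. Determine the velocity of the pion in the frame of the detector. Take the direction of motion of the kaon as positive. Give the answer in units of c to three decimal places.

With v = 0.568 and u' = -0.775 (in units of c),
u = (u' + v)/(1 + u'v/c²):
u = (-0.775 + 0.568) / (1 + (-0.775)·0.568) = -0.2070/0.5598 = -0.3698
(Galilean addition would give -0.207c.)

-0.370c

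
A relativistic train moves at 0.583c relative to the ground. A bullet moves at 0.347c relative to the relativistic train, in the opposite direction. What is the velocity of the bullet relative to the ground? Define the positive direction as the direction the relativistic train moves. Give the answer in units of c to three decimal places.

With v = 0.583 and u' = -0.347 (in units of c),
u = (u' + v)/(1 + u'v/c²):
u = (-0.347 + 0.583) / (1 + (-0.347)·0.583) = 0.2360/0.7977 = 0.2959

+0.296c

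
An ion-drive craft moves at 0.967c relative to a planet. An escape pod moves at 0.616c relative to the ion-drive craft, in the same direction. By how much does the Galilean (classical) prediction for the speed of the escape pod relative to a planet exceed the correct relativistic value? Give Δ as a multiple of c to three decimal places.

Galilean: u_cl = 0.616 + 0.967 = 1.5830.
Relativistic: u_rel = (0.616 + 0.967) / (1 + 0.616·0.967) = 1.5830/1.5957 = 0.9921.
Δ = 1.5830 − 0.9921 = 0.5909.
(The classical prediction exceeds c; the relativistic result does not.)

Δ = 0.591c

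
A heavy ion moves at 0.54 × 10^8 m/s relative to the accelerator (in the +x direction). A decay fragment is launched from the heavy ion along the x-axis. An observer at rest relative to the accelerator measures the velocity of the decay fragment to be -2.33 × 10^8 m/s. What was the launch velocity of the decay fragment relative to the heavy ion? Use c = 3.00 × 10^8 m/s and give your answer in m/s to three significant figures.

v = 0.180c, u = -0.777c.
Invert the composition law: u' = (u − v)/(1 − uv/c²).
u' = (-0.777 − 0.180) / (1 − (-0.777)(0.180)) = -0.9567/1.1398 = -0.8393.
u' = -0.8393 × 3.00 × 10^8 m/s.

-2.52 × 10^8 m/s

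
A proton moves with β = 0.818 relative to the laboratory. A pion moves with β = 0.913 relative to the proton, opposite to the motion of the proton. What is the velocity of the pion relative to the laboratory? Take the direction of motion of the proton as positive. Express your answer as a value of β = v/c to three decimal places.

β = -0.375

With v = 0.818 and u' = -0.913 (in units of c),
u = (u' + v)/(1 + u'v/c²):
u = (-0.913 + 0.818) / (1 + (-0.913)·0.818) = -0.0950/0.2532 = -0.3752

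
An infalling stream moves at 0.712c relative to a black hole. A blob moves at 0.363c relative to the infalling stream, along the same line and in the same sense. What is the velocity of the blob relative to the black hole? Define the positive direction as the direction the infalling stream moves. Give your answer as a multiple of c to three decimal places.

0.854c

With v = 0.712 and u' = 0.363 (in units of c),
u = (u' + v)/(1 + u'v/c²):
u = (0.363 + 0.712) / (1 + 0.363·0.712) = 1.0750/1.2585 = 0.8542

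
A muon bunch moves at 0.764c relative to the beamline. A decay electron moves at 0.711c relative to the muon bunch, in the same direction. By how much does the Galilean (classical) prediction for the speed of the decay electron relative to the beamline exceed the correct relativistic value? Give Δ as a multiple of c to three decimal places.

Δ = 0.519c

Galilean: u_cl = 0.711 + 0.764 = 1.4750.
Relativistic: u_rel = (0.711 + 0.764) / (1 + 0.711·0.764) = 1.4750/1.5432 = 0.9558.
Δ = 1.4750 − 0.9558 = 0.5192.
(The classical prediction exceeds c; the relativistic result does not.)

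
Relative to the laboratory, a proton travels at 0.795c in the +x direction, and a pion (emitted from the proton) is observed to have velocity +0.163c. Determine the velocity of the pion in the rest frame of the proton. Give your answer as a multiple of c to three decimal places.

Invert the composition law: u' = (u − v)/(1 − uv/c²).
u' = (0.163 − 0.795) / (1 − (0.163)(0.795)) = -0.6320/0.8704 = -0.7261.

-0.726c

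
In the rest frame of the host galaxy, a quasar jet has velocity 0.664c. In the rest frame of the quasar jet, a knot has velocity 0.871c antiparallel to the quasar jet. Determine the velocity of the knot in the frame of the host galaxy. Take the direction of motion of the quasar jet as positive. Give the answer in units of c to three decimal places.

With v = 0.664 and u' = -0.871 (in units of c),
u = (u' + v)/(1 + u'v/c²):
u = (-0.871 + 0.664) / (1 + (-0.871)·0.664) = -0.2070/0.4217 = -0.4909

-0.491c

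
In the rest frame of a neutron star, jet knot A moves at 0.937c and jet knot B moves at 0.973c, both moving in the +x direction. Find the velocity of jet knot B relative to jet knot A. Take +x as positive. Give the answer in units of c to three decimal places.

+0.408c

β_A = 0.937, β_B = 0.973.
Transform to A's frame with the inverse velocity-addition law: u' = (u − v)/(1 − uv/c²), taking u = β_B and v = β_A.
u' = (0.973 − 0.937) / (1 − (0.937)(0.973)) = 0.0360/0.0883 = 0.4077.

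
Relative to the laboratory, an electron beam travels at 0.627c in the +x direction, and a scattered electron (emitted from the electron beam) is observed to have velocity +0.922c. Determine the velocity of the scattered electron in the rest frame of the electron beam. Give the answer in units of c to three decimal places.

Invert the composition law: u' = (u − v)/(1 − uv/c²).
u' = (0.922 − 0.627) / (1 − (0.922)(0.627)) = 0.2950/0.4219 = 0.6992.

+0.699c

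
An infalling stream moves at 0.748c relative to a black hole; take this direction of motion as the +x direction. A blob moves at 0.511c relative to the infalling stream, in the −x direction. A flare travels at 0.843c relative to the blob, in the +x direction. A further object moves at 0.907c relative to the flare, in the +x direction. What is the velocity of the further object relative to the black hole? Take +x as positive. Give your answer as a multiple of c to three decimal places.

+0.996c

Apply u = (u' + v)/(1 + u'v/c²) successively, working outward toward the black hole.
Start: velocity of the infalling stream relative to the black hole = 0.7480c.
Compose with the blob (u' = -0.511 in the infalling stream frame): u_1 = (-0.511 + 0.748) / (1 + (-0.511)·0.748) = 0.2370/0.6178 = 0.3836.
Compose with the flare (u' = 0.843 in the blob frame): u_2 = (0.843 + 0.384) / (1 + 0.843·0.384) = 1.2266/1.3234 = 0.9269.
Compose with the further object (u' = 0.907 in the flare frame): u_3 = (0.907 + 0.927) / (1 + 0.907·0.927) = 1.8339/1.8407 = 0.9963.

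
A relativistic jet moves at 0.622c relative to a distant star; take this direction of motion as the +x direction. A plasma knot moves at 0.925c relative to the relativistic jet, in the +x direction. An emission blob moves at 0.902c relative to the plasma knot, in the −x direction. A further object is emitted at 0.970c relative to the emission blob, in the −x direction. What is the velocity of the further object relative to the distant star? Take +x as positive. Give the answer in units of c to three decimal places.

-0.841c

Apply u = (u' + v)/(1 + u'v/c²) successively, working outward toward the distant star.
Start: velocity of the relativistic jet relative to the distant star = 0.6220c.
Compose with the plasma knot (u' = 0.925 in the relativistic jet frame): u_1 = (0.925 + 0.622) / (1 + 0.925·0.622) = 1.5470/1.5754 = 0.9820.
Compose with the emission blob (u' = -0.902 in the plasma knot frame): u_2 = (-0.902 + 0.982) / (1 + (-0.902)·0.982) = 0.0800/0.1142 = 0.7004.
Compose with the further object (u' = -0.970 in the emission blob frame): u_3 = (-0.970 + 0.700) / (1 + (-0.970)·0.700) = -0.2696/0.3206 = -0.8409.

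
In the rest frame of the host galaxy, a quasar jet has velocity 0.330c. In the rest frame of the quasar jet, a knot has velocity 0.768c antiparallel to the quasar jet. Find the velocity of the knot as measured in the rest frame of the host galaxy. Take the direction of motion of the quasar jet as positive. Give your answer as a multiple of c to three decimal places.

With v = 0.330 and u' = -0.768 (in units of c),
u = (u' + v)/(1 + u'v/c²):
u = (-0.768 + 0.330) / (1 + (-0.768)·0.330) = -0.4380/0.7466 = -0.5867

-0.587c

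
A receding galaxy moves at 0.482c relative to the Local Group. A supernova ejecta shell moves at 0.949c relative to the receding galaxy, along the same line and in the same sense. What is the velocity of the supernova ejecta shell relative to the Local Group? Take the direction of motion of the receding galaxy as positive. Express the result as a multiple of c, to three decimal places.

With v = 0.482 and u' = 0.949 (in units of c),
u = (u' + v)/(1 + u'v/c²):
u = (0.949 + 0.482) / (1 + 0.949·0.482) = 1.4310/1.4574 = 0.9819
(Galilean addition would give +1.431c, exceeding c.)

0.982c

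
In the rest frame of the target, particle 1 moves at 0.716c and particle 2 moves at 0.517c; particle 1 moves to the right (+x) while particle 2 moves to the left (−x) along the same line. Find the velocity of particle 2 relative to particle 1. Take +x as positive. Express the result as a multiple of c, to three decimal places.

β_A = 0.716, β_B = -0.517.
Transform to A's frame with the inverse velocity-addition law: u' = (u − v)/(1 − uv/c²), taking u = β_B and v = β_A.
u' = (-0.517 − 0.716) / (1 − (0.716)(-0.517)) = -1.2330/1.3702 = -0.8999.

-0.900c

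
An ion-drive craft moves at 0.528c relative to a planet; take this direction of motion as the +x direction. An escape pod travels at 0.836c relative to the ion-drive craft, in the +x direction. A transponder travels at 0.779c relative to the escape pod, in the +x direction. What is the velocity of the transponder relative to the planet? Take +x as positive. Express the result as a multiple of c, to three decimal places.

0.993c

Apply u = (u' + v)/(1 + u'v/c²) successively, working outward toward the planet.
Start: velocity of the ion-drive craft relative to the planet = 0.5280c.
Compose with the escape pod (u' = 0.836 in the ion-drive craft frame): u_1 = (0.836 + 0.528) / (1 + 0.836·0.528) = 1.3640/1.4414 = 0.9463.
Compose with the transponder (u' = 0.779 in the escape pod frame): u_2 = (0.779 + 0.946) / (1 + 0.779·0.946) = 1.7253/1.7372 = 0.9932.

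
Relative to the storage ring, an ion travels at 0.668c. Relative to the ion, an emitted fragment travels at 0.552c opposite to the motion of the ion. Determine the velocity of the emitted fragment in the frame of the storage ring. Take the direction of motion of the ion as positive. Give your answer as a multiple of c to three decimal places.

+0.184c

With v = 0.668 and u' = -0.552 (in units of c),
u = (u' + v)/(1 + u'v/c²):
u = (-0.552 + 0.668) / (1 + (-0.552)·0.668) = 0.1160/0.6313 = 0.1838
(Galilean addition would give +0.116c.)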